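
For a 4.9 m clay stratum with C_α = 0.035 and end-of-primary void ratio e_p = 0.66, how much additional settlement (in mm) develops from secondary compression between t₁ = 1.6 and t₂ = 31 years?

S_s ≈ 133 mm

Secondary compression: S_s = C_α·H/(1+e_p)·log₁₀(t₂/t₁)
S_s = 0.035×4.9/(1+0.66)×log₁₀(31/1.6)
    = 0.1033 × 1.287 = 0.133 m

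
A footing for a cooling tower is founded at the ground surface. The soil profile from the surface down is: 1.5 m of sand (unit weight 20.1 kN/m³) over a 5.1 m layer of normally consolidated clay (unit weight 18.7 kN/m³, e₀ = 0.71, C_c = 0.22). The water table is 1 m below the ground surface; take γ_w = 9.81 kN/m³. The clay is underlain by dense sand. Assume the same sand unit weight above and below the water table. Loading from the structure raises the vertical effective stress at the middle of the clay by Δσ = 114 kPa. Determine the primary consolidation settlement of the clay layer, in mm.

Mid-depth of clay below the ground surface: z = 1.5 + 5.1/2 = 4.05 m.
Total vertical stress at mid-clay: σ_v = 20.1×1.5 + 18.7×2.55 = 77.835 kPa.
Pore pressure: u = 9.81×(4.05 − 1) = 29.921 kPa.
Initial effective stress: σ'_0 = σ_v − u = 77.835 − 29.921 = 47.914 kPa.
Final effective stress: σ'_f = σ'_0 + Δσ = 47.914 + 114 = 161.91 kPa.
Normally consolidated clay, so the full stress increment lies on the virgin compression line:
S_c = C_c·H/(1+e₀)·log₁₀(σ'_f/σ'_0) = 0.22×5.1/(1+0.71)×log₁₀(161.91/47.914)
    = 0.65614 × 0.52881 = 0.347 m

S_c ≈ 347 mm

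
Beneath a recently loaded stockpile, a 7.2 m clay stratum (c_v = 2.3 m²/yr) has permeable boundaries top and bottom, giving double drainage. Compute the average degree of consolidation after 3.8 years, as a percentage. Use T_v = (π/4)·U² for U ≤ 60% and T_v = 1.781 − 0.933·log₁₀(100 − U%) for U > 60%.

U ≈ 84.7 %

Drainage path length: H_d = H/2 = 3.6 m (double drainage).
T_v = c_v·t/H_d² = 2.3×3.8/3.6² = 0.67438.
T_v = 0.67438 corresponds to the U > 60% branch:
U = 1 − 10^((1.781 − T_v)/0.933)/100 = 0.8465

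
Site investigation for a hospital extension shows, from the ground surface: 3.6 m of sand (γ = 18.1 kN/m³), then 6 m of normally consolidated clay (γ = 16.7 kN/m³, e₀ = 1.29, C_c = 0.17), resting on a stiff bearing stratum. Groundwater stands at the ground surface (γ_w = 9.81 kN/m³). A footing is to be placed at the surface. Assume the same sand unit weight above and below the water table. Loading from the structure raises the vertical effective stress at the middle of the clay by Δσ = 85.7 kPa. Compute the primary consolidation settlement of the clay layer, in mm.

Mid-depth of clay below the ground surface: z = 3.6 + 6/2 = 6.6 m.
Total vertical stress at mid-clay: σ_v = 18.1×3.6 + 16.7×3 = 115.26 kPa.
Pore pressure: u = 9.81×(6.6 − 0) = 64.746 kPa.
Initial effective stress: σ'_0 = σ_v − u = 115.26 − 64.746 = 50.514 kPa.
Final effective stress: σ'_f = σ'_0 + Δσ = 50.514 + 85.7 = 136.21 kPa.
Normally consolidated clay, so the full stress increment lies on the virgin compression line:
S_c = C_c·H/(1+e₀)·log₁₀(σ'_f/σ'_0) = 0.17×6/(1+1.29)×log₁₀(136.21/50.514)
    = 0.44541 × 0.4308 = 0.1919 m

S_c ≈ 192 mm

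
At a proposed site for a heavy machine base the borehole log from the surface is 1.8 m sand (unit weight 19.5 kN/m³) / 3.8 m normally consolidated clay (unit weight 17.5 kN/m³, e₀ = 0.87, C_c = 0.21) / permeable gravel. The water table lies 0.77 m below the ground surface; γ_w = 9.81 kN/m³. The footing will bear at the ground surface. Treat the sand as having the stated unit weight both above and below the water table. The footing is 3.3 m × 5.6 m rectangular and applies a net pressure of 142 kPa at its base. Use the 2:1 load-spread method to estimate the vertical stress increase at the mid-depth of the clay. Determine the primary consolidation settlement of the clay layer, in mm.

Mid-depth of clay below the ground surface: z = 1.8 + 3.8/2 = 3.7 m.
Total vertical stress at mid-clay: σ_v = 19.5×1.8 + 17.5×1.9 = 68.35 kPa.
Pore pressure: u = 9.81×(3.7 − 0.77) = 28.743 kPa.
Initial effective stress: σ'_0 = σ_v − u = 68.35 − 28.743 = 39.607 kPa.
Stress increase at mid-clay by the 2:1 spreading method:
Δσ = qBL/((B+z)(L+z)) = 142×3.3×5.6/((3.3+3.7)(5.6+3.7)) = 40.31 kPa
Final effective stress: σ'_f = σ'_0 + Δσ = 39.607 + 40.31 = 79.917 kPa.
Normally consolidated clay, so the full stress increment lies on the virgin compression line:
S_c = C_c·H/(1+e₀)·log₁₀(σ'_f/σ'_0) = 0.21×3.8/(1+0.87)×log₁₀(79.917/39.607)
    = 0.42674 × 0.30487 = 0.1301 m

S_c ≈ 130 mm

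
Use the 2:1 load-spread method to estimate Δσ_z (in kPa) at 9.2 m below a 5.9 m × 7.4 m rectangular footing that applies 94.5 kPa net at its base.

By the 2:1 method the load spreads at 1 horizontal : 2 vertical, so at depth z the loaded area has grown by z in each plan dimension:
Δσ = qBL/((B+z)(L+z)) = 94.5×5.9×7.4/((5.9+9.2)(7.4+9.2)) = 16.46 kPa

Δσ_z ≈ 16.5 kPa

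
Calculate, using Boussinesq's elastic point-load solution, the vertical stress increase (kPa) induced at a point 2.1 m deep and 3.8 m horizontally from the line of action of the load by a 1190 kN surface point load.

Boussinesq vertical stress below a point load on an elastic half-space:
Δσ_z = 3P/(2πz²) · [1 + (r/z)²]^(−5/2)
r/z = 3.8/2.1 = 1.8095; [1+(r/z)²]^(−5/2) = 0.026474.
Δσ_z = 3×1190/(2π×2.1²) × 0.026474 = 128.84 × 0.026474 = 3.411 kPa

Δσ_z ≈ 3.41 kPa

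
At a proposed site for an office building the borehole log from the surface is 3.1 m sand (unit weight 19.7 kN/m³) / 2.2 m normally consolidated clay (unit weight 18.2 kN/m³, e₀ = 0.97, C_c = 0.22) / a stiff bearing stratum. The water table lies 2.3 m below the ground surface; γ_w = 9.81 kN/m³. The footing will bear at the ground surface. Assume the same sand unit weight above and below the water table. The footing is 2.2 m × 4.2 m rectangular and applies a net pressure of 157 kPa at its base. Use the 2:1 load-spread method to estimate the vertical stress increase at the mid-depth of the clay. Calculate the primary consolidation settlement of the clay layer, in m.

Mid-depth of clay below the ground surface: z = 3.1 + 2.2/2 = 4.2 m.
Total vertical stress at mid-clay: σ_v = 19.7×3.1 + 18.2×1.1 = 81.09 kPa.
Pore pressure: u = 9.81×(4.2 − 2.3) = 18.639 kPa.
Initial effective stress: σ'_0 = σ_v − u = 81.09 − 18.639 = 62.451 kPa.
Stress increase at mid-clay by the 2:1 spreading method:
Δσ = qBL/((B+z)(L+z)) = 157×2.2×4.2/((2.2+4.2)(4.2+4.2)) = 26.984 kPa
Final effective stress: σ'_f = σ'_0 + Δσ = 62.451 + 26.984 = 89.435 kPa.
Normally consolidated clay, so the full stress increment lies on the virgin compression line:
S_c = C_c·H/(1+e₀)·log₁₀(σ'_f/σ'_0) = 0.22×2.2/(1+0.97)×log₁₀(89.435/62.451)
    = 0.24569 × 0.15597 = 0.03832 m

S_c ≈ 0.0383 m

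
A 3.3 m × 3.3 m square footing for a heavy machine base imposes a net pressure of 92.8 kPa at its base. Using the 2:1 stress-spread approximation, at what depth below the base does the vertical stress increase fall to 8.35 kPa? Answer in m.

2:1 spreading — at depth z the loaded area has grown by z in each plan dimension:
qB²/(B+z)² = Δσ_z ⇒ z = B(√(q/Δσ_z) − 1) = 3.3×(√(92.8/8.35) − 1) = 7.701 m

z ≈ 7.7 m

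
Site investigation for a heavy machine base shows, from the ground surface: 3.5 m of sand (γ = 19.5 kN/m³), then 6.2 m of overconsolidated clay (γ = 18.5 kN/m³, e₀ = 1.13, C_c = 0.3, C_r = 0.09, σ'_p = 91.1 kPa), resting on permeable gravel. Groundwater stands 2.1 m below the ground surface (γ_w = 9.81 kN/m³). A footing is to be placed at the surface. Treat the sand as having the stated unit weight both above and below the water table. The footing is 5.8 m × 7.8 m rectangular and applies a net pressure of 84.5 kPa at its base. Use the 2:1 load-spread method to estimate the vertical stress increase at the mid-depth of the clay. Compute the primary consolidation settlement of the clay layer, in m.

Mid-depth of clay below the ground surface: z = 3.5 + 6.2/2 = 6.6 m.
Total vertical stress at mid-clay: σ_v = 19.5×3.5 + 18.5×3.1 = 125.6 kPa.
Pore pressure: u = 9.81×(6.6 − 2.1) = 44.145 kPa.
Initial effective stress: σ'_0 = σ_v − u = 125.6 − 44.145 = 81.455 kPa.
Stress increase at mid-clay by the 2:1 spreading method:
Δσ = qBL/((B+z)(L+z)) = 84.5×5.8×7.8/((5.8+6.6)(7.8+6.6)) = 21.409 kPa
Final effective stress: σ'_f = 81.455 + 21.409 = 102.86 kPa.
σ'_f = 102.86 > σ'_p = 91.1 kPa, so the stress path crosses the preconsolidation pressure — recompression up to σ'_p, then virgin compression beyond:
S_c = H/(1+e₀)·[C_r·log₁₀(σ'_p/σ'_0) + C_c·log₁₀(σ'_f/σ'_p)]
    = 6.2/2.13 × [0.09×log₁₀(91.1/81.455) + 0.3×log₁₀(102.86/91.1)]
    = 2.9108 × [0.0043741 + 0.015818] = 0.05878 m

S_c ≈ 0.0588 m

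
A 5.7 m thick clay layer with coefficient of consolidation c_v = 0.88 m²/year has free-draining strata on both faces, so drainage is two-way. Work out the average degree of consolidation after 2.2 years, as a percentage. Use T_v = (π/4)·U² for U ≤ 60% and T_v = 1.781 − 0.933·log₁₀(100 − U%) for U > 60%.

Drainage path length: H_d = H/2 = 2.85 m (double drainage).
T_v = c_v·t/H_d² = 0.88×2.2/2.85² = 0.23835.
T_v = 0.23835 corresponds to the U ≤ 60% branch:
U = √(4T_v/π) = 0.5509

U ≈ 55.1 %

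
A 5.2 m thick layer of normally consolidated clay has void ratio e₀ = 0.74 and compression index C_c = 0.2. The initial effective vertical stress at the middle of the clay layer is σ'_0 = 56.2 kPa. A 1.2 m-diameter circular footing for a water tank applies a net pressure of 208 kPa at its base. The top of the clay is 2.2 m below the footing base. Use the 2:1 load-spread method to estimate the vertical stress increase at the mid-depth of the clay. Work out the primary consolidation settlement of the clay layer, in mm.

S_c ≈ 35.8 mm

Mid-depth of clay below the footing base: z = 2.2 + 5.2/2 = 4.8 m.
Stress increase at mid-clay by the 2:1 spreading method:
Δσ ≈ qD²/(D+z)² = 208×1.2²/(1.2+4.8)² = 8.32 kPa
Final effective stress: σ'_f = σ'_0 + Δσ = 56.2 + 8.32 = 64.52 kPa.
Normally consolidated clay, so the full stress increment lies on the virgin compression line:
S_c = C_c·H/(1+e₀)·log₁₀(σ'_f/σ'_0) = 0.2×5.2/(1+0.74)×log₁₀(64.52/56.2)
    = 0.5977 × 0.059958 = 0.03584 m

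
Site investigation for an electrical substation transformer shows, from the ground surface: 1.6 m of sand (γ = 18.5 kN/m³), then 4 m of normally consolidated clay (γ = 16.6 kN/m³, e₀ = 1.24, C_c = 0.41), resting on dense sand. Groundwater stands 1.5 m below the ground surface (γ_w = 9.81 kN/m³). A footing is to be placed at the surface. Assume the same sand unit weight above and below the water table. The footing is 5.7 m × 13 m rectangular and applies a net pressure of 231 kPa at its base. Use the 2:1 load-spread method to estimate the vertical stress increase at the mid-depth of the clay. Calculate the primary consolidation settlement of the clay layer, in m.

S_c ≈ 0.41 m

Mid-depth of clay below the ground surface: z = 1.6 + 4/2 = 3.6 m.
Total vertical stress at mid-clay: σ_v = 18.5×1.6 + 16.6×2 = 62.8 kPa.
Pore pressure: u = 9.81×(3.6 − 1.5) = 20.601 kPa.
Initial effective stress: σ'_0 = σ_v − u = 62.8 − 20.601 = 42.199 kPa.
Stress increase at mid-clay by the 2:1 spreading method:
Δσ = qBL/((B+z)(L+z)) = 231×5.7×13/((5.7+3.6)(13+3.6)) = 110.88 kPa
Final effective stress: σ'_f = σ'_0 + Δσ = 42.199 + 110.88 = 153.08 kPa.
Normally consolidated clay, so the full stress increment lies on the virgin compression line:
S_c = C_c·H/(1+e₀)·log₁₀(σ'_f/σ'_0) = 0.41×4/(1+1.24)×log₁₀(153.08/42.199)
    = 0.73214 × 0.55962 = 0.4097 m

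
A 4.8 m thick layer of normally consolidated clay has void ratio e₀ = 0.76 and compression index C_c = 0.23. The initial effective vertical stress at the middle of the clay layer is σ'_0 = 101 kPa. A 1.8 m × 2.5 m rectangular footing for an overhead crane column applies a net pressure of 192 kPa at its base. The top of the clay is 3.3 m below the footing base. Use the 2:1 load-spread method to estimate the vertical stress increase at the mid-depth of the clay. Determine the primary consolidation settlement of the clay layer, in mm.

Mid-depth of clay below the footing base: z = 3.3 + 4.8/2 = 5.7 m.
Stress increase at mid-clay by the 2:1 spreading method:
Δσ = qBL/((B+z)(L+z)) = 192×1.8×2.5/((1.8+5.7)(2.5+5.7)) = 14.049 kPa
Final effective stress: σ'_f = σ'_0 + Δσ = 101 + 14.049 = 115.05 kPa.
Normally consolidated clay, so the full stress increment lies on the virgin compression line:
S_c = C_c·H/(1+e₀)·log₁₀(σ'_f/σ'_0) = 0.23×4.8/(1+0.76)×log₁₀(115.05/101)
    = 0.62727 × 0.056565 = 0.03548 m

S_c ≈ 35.5 mm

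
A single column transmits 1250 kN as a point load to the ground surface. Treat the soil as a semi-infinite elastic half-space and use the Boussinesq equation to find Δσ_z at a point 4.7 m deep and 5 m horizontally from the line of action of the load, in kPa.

Boussinesq vertical stress below a point load on an elastic half-space:
Δσ_z = 3P/(2πz²) · [1 + (r/z)²]^(−5/2)
r/z = 5/4.7 = 1.0638; [1+(r/z)²]^(−5/2) = 0.15072.
Δσ_z = 3×1250/(2π×4.7²) × 0.15072 = 27.018 × 0.15072 = 4.072 kPa

Δσ_z ≈ 4.07 kPa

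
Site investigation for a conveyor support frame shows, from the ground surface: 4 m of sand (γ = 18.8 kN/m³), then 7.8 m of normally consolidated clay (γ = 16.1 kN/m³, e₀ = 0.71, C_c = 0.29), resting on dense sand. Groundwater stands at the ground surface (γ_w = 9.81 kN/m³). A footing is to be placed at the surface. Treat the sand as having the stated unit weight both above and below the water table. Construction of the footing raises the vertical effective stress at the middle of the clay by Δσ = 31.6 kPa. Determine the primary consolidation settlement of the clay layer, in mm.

S_c ≈ 241 mm

Mid-depth of clay below the ground surface: z = 4 + 7.8/2 = 7.9 m.
Total vertical stress at mid-clay: σ_v = 18.8×4 + 16.1×3.9 = 137.99 kPa.
Pore pressure: u = 9.81×(7.9 − 0) = 77.499 kPa.
Initial effective stress: σ'_0 = σ_v − u = 137.99 − 77.499 = 60.491 kPa.
Final effective stress: σ'_f = σ'_0 + Δσ = 60.491 + 31.6 = 92.091 kPa.
Normally consolidated clay, so the full stress increment lies on the virgin compression line:
S_c = C_c·H/(1+e₀)·log₁₀(σ'_f/σ'_0) = 0.29×7.8/(1+0.71)×log₁₀(92.091/60.491)
    = 1.3228 × 0.18253 = 0.2415 m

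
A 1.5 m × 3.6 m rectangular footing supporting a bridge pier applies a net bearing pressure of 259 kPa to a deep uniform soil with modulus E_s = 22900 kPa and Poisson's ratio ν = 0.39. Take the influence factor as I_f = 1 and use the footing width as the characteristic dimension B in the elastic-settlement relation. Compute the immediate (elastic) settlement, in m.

Immediate (elastic) settlement: S_e = q·B·(1−ν²)/E_s · I_f.
S_e = 259 × 1.5 × (1 − 0.39²) / 22900 × 1
    = 259 × 1.5 × 0.8479 / 22900 × 1
    = 0.01438 m

S_e ≈ 0.0144 m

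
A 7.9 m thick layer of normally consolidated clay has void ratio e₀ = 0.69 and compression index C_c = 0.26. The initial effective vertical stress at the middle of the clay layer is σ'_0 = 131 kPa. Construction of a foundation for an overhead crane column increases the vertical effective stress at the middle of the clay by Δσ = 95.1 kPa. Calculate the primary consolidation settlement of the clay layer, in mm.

S_c ≈ 288 mm

Final effective stress: σ'_f = σ'_0 + Δσ = 131 + 95.1 = 226.1 kPa.
Normally consolidated clay, so the full stress increment lies on the virgin compression line:
S_c = C_c·H/(1+e₀)·log₁₀(σ'_f/σ'_0) = 0.26×7.9/(1+0.69)×log₁₀(226.1/131)
    = 1.2154 × 0.23703 = 0.2881 m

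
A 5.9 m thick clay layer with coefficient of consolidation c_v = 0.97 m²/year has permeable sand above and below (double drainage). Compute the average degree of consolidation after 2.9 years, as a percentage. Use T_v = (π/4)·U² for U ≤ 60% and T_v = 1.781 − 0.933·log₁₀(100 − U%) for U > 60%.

U ≈ 63.5 %

Drainage path length: H_d = H/2 = 2.95 m (double drainage).
T_v = c_v·t/H_d² = 0.97×2.9/2.95² = 0.32324.
T_v = 0.32324 corresponds to the U > 60% branch:
U = 1 − 10^((1.781 − T_v)/0.933)/100 = 0.6349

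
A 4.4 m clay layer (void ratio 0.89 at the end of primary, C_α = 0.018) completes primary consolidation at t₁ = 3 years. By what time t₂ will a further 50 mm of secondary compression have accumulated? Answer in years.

S_s = C_α·H/(1+e_p)·log₁₀(t₂/t₁) ⇒ log₁₀(t₂/t₁) = S_s·(1+e_p)/(C_α·H).
log₁₀(t₂/t₁) = 0.05 × (1+0.89) / (0.018×4.4) = 1.193
t₂ = t₁ × 10^1.193 = 3 × 15.6 = 46.81 years

t₂ ≈ 46.8 years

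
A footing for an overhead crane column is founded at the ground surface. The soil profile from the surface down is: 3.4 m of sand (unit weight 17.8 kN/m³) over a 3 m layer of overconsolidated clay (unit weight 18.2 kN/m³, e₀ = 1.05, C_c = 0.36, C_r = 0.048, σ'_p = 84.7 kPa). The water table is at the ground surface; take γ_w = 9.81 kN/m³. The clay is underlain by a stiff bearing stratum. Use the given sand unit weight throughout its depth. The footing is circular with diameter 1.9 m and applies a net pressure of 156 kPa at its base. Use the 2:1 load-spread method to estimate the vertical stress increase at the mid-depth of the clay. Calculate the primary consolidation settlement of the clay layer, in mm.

S_c ≈ 8.15 mm

Mid-depth of clay below the ground surface: z = 3.4 + 3/2 = 4.9 m.
Total vertical stress at mid-clay: σ_v = 17.8×3.4 + 18.2×1.5 = 87.82 kPa.
Pore pressure: u = 9.81×(4.9 − 0) = 48.069 kPa.
Initial effective stress: σ'_0 = σ_v − u = 87.82 − 48.069 = 39.751 kPa.
Stress increase at mid-clay by the 2:1 spreading method:
Δσ ≈ qD²/(D+z)² = 156×1.9²/(1.9+4.9)² = 12.179 kPa
Final effective stress: σ'_f = 39.751 + 12.179 = 51.93 kPa.
σ'_f = 51.93 ≤ σ'_p = 84.7 kPa, so the clay remains overconsolidated and only the recompression index applies:
S_c = C_r·H/(1+e₀)·log₁₀(σ'_f/σ'_0) = 0.048×3/2.05×log₁₀(51.93/39.751)
    = 0.070243 × 0.11607 = 0.008153 m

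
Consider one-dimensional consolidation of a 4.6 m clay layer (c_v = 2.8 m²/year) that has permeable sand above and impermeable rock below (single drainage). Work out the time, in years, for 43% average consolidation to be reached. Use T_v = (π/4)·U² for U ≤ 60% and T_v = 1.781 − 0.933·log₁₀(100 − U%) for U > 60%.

Drainage path length: H_d = H = 4.6 m (single drainage).
U ≤ 60%: T_v = (π/4)·U² = (π/4)×0.43² = 0.14522.
t = T_v·H_d²/c_v = 0.14522×4.6²/2.8 = 1.097 years.

t ≈ 1.1 years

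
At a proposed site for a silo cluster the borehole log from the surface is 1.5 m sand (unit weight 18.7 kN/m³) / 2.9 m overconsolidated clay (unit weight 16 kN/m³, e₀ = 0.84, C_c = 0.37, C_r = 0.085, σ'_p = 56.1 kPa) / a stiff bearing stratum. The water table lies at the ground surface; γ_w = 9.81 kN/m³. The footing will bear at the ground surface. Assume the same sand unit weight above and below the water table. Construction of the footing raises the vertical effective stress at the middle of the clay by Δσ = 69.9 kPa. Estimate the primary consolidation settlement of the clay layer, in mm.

Mid-depth of clay below the ground surface: z = 1.5 + 2.9/2 = 2.95 m.
Total vertical stress at mid-clay: σ_v = 18.7×1.5 + 16×1.45 = 51.25 kPa.
Pore pressure: u = 9.81×(2.95 − 0) = 28.94 kPa.
Initial effective stress: σ'_0 = σ_v − u = 51.25 − 28.94 = 22.31 kPa.
Final effective stress: σ'_f = 22.31 + 69.9 = 92.21 kPa.
σ'_f = 92.21 > σ'_p = 56.1 kPa, so the stress path crosses the preconsolidation pressure — recompression up to σ'_p, then virgin compression beyond:
S_c = H/(1+e₀)·[C_r·log₁₀(σ'_p/σ'_0) + C_c·log₁₀(σ'_f/σ'_p)]
    = 2.9/1.84 × [0.085×log₁₀(56.1/22.31) + 0.37×log₁₀(92.21/56.1)]
    = 1.5761 × [0.034039 + 0.079852] = 0.1795 m

S_c ≈ 180 mm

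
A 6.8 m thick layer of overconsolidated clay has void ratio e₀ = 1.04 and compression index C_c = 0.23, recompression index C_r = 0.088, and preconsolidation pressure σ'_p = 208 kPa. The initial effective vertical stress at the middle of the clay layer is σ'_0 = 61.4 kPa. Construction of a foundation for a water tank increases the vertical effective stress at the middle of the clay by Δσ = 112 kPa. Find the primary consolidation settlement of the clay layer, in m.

S_c ≈ 0.132 m

Final effective stress: σ'_f = 61.4 + 112 = 173.4 kPa.
σ'_f = 173.4 ≤ σ'_p = 208 kPa, so the clay remains overconsolidated and only the recompression index applies:
S_c = C_r·H/(1+e₀)·log₁₀(σ'_f/σ'_0) = 0.088×6.8/2.04×log₁₀(173.4/61.4)
    = 0.29333 × 0.45088 = 0.1323 m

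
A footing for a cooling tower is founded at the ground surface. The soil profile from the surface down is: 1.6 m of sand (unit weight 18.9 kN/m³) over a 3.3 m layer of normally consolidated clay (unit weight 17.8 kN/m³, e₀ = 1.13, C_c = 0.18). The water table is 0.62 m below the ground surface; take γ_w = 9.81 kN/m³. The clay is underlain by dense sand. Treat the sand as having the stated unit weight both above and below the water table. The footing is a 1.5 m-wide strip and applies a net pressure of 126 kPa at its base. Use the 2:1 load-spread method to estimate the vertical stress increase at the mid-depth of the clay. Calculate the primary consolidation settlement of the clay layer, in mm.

Mid-depth of clay below the ground surface: z = 1.6 + 3.3/2 = 3.25 m.
Total vertical stress at mid-clay: σ_v = 18.9×1.6 + 17.8×1.65 = 59.61 kPa.
Pore pressure: u = 9.81×(3.25 − 0.62) = 25.8 kPa.
Initial effective stress: σ'_0 = σ_v − u = 59.61 − 25.8 = 33.81 kPa.
Stress increase at mid-clay by the 2:1 spreading method:
Δσ = qB/(B+z) = 126×1.5/(1.5+3.25) = 39.789 kPa
Final effective stress: σ'_f = σ'_0 + Δσ = 33.81 + 39.789 = 73.599 kPa.
Normally consolidated clay, so the full stress increment lies on the virgin compression line:
S_c = C_c·H/(1+e₀)·log₁₀(σ'_f/σ'_0) = 0.18×3.3/(1+1.13)×log₁₀(73.599/33.81)
    = 0.27887 × 0.33783 = 0.09421 m

S_c ≈ 94.2 mm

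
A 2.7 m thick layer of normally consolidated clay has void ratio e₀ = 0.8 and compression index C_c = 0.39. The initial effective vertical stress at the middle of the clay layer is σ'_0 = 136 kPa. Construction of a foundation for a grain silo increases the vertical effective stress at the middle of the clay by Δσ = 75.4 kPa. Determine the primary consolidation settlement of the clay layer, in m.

Final effective stress: σ'_f = σ'_0 + Δσ = 136 + 75.4 = 211.4 kPa.
Normally consolidated clay, so the full stress increment lies on the virgin compression line:
S_c = C_c·H/(1+e₀)·log₁₀(σ'_f/σ'_0) = 0.39×2.7/(1+0.8)×log₁₀(211.4/136)
    = 0.585 × 0.19157 = 0.1121 m

S_c ≈ 0.112 m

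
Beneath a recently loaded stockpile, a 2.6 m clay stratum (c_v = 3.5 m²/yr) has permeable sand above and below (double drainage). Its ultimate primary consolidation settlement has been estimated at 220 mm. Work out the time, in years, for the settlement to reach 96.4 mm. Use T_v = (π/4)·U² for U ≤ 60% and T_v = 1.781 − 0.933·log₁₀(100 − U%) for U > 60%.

t ≈ 0.0728 years

Drainage path length: H_d = H/2 = 1.3 m (double drainage).
U = S(t)/S_ult = 96.4/220 = 0.4382.
U ≤ 60%: T_v = (π/4)·U² = (π/4)×0.43818² = 0.1508.
t = T_v·H_d²/c_v = 0.1508×1.3²/3.5 = 0.07281 years.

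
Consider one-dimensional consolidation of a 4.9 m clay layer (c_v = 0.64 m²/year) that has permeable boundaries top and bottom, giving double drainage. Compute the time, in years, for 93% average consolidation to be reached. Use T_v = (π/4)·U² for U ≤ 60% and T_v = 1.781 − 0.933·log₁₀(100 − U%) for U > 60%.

Drainage path length: H_d = H/2 = 2.45 m (double drainage).
U > 60%: T_v = 1.781 − 0.933·log₁₀(100 − 93) = 0.99252.
t = T_v·H_d²/c_v = 0.99252×2.45²/0.64 = 9.309 years.

t ≈ 9.31 years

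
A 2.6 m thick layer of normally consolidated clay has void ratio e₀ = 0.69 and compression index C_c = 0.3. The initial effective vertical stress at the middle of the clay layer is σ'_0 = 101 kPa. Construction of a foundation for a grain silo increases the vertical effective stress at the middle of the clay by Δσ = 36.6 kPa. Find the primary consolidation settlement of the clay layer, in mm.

S_c ≈ 62 mm

Final effective stress: σ'_f = σ'_0 + Δσ = 101 + 36.6 = 137.6 kPa.
Normally consolidated clay, so the full stress increment lies on the virgin compression line:
S_c = C_c·H/(1+e₀)·log₁₀(σ'_f/σ'_0) = 0.3×2.6/(1+0.69)×log₁₀(137.6/101)
    = 0.46154 × 0.1343 = 0.06198 m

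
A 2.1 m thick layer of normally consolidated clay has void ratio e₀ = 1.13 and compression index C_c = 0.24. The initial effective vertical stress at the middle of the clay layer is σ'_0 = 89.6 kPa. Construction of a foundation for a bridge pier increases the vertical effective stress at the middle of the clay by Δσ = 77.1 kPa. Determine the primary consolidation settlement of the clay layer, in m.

S_c ≈ 0.0638 m

Final effective stress: σ'_f = σ'_0 + Δσ = 89.6 + 77.1 = 166.7 kPa.
Normally consolidated clay, so the full stress increment lies on the virgin compression line:
S_c = C_c·H/(1+e₀)·log₁₀(σ'_f/σ'_0) = 0.24×2.1/(1+1.13)×log₁₀(166.7/89.6)
    = 0.23662 × 0.26963 = 0.0638 m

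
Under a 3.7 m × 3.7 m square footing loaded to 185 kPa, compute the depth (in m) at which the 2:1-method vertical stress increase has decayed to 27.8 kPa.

2:1 spreading — at depth z the loaded area has grown by z in each plan dimension:
qB²/(B+z)² = Δσ_z ⇒ z = B(√(q/Δσ_z) − 1) = 3.7×(√(185/27.8) − 1) = 5.845 m

z ≈ 5.84 m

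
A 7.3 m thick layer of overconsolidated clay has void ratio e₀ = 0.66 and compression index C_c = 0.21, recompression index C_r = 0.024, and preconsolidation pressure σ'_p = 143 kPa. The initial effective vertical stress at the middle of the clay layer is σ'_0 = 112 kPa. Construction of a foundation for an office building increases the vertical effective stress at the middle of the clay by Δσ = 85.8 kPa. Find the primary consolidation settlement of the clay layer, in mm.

Final effective stress: σ'_f = 112 + 85.8 = 197.8 kPa.
σ'_f = 197.8 > σ'_p = 143 kPa, so the stress path crosses the preconsolidation pressure — recompression up to σ'_p, then virgin compression beyond:
S_c = H/(1+e₀)·[C_r·log₁₀(σ'_p/σ'_0) + C_c·log₁₀(σ'_f/σ'_p)]
    = 7.3/1.66 × [0.024×log₁₀(143/112) + 0.21×log₁₀(197.8/143)]
    = 4.3976 × [0.0025468 + 0.029587] = 0.1413 m

S_c ≈ 141 mm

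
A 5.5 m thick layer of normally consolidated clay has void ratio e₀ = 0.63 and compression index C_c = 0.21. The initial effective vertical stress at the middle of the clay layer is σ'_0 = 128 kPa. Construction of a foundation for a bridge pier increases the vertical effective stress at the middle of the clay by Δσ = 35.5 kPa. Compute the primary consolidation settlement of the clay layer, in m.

S_c ≈ 0.0753 m

Final effective stress: σ'_f = σ'_0 + Δσ = 128 + 35.5 = 163.5 kPa.
Normally consolidated clay, so the full stress increment lies on the virgin compression line:
S_c = C_c·H/(1+e₀)·log₁₀(σ'_f/σ'_0) = 0.21×5.5/(1+0.63)×log₁₀(163.5/128)
    = 0.70859 × 0.10631 = 0.07533 m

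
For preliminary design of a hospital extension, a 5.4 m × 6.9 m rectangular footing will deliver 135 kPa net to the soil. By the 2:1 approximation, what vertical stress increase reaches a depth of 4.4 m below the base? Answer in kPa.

By the 2:1 method the load spreads at 1 horizontal : 2 vertical, so at depth z the loaded area has grown by z in each plan dimension:
Δσ = qBL/((B+z)(L+z)) = 135×5.4×6.9/((5.4+4.4)(6.9+4.4)) = 45.423 kPa

Δσ_z ≈ 45.4 kPa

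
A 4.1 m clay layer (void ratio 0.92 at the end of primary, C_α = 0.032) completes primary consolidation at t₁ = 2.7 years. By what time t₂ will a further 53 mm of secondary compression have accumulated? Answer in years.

S_s = C_α·H/(1+e_p)·log₁₀(t₂/t₁) ⇒ log₁₀(t₂/t₁) = S_s·(1+e_p)/(C_α·H).
log₁₀(t₂/t₁) = 0.053 × (1+0.92) / (0.032×4.1) = 0.7756
t₂ = t₁ × 10^0.7756 = 2.7 × 5.965 = 16.11 years

t₂ ≈ 16.1 years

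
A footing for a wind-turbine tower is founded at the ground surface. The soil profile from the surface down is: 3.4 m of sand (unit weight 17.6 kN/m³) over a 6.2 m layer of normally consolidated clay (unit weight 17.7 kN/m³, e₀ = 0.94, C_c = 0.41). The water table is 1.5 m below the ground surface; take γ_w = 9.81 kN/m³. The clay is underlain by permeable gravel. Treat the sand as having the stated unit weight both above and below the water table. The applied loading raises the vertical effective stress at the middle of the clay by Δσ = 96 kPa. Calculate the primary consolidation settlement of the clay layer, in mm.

S_c ≈ 513 mm

Mid-depth of clay below the ground surface: z = 3.4 + 6.2/2 = 6.5 m.
Total vertical stress at mid-clay: σ_v = 17.6×3.4 + 17.7×3.1 = 114.71 kPa.
Pore pressure: u = 9.81×(6.5 − 1.5) = 49.05 kPa.
Initial effective stress: σ'_0 = σ_v − u = 114.71 − 49.05 = 65.66 kPa.
Final effective stress: σ'_f = σ'_0 + Δσ = 65.66 + 96 = 161.66 kPa.
Normally consolidated clay, so the full stress increment lies on the virgin compression line:
S_c = C_c·H/(1+e₀)·log₁₀(σ'_f/σ'_0) = 0.41×6.2/(1+0.94)×log₁₀(161.66/65.66)
    = 1.3103 × 0.3913 = 0.5127 m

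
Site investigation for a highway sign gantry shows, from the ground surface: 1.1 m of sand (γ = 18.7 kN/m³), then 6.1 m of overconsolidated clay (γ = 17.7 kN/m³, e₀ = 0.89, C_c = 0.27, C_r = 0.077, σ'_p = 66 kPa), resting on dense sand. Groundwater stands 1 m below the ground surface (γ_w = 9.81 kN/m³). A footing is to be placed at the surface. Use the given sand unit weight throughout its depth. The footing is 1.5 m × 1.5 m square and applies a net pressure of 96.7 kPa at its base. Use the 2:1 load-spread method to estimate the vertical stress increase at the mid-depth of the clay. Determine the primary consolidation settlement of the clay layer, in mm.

Mid-depth of clay below the ground surface: z = 1.1 + 6.1/2 = 4.15 m.
Total vertical stress at mid-clay: σ_v = 18.7×1.1 + 17.7×3.05 = 74.555 kPa.
Pore pressure: u = 9.81×(4.15 − 1) = 30.902 kPa.
Initial effective stress: σ'_0 = σ_v − u = 74.555 − 30.902 = 43.653 kPa.
Stress increase at mid-clay by the 2:1 spreading method:
Δσ = qBL/((B+z)(L+z)) = 96.7×1.5×1.5/((1.5+4.15)(1.5+4.15)) = 6.8157 kPa
Final effective stress: σ'_f = 43.653 + 6.8157 = 50.469 kPa.
σ'_f = 50.469 ≤ σ'_p = 66 kPa, so the clay remains overconsolidated and only the recompression index applies:
S_c = C_r·H/(1+e₀)·log₁₀(σ'_f/σ'_0) = 0.077×6.1/1.89×log₁₀(50.469/43.653)
    = 0.24852 × 0.063011 = 0.01566 m

S_c ≈ 15.7 mm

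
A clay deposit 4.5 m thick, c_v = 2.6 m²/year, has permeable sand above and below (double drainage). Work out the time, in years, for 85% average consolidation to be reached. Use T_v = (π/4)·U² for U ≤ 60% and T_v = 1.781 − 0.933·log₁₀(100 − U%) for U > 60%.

t ≈ 1.33 years

Drainage path length: H_d = H/2 = 2.25 m (double drainage).
U > 60%: T_v = 1.781 − 0.933·log₁₀(100 − 85) = 0.68371.
t = T_v·H_d²/c_v = 0.68371×2.25²/2.6 = 1.331 years.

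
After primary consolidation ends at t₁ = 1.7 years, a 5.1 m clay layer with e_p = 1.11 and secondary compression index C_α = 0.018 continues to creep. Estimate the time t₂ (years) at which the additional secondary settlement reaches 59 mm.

S_s = C_α·H/(1+e_p)·log₁₀(t₂/t₁) ⇒ log₁₀(t₂/t₁) = S_s·(1+e_p)/(C_α·H).
log₁₀(t₂/t₁) = 0.059 × (1+1.11) / (0.018×5.1) = 1.356
t₂ = t₁ × 10^1.356 = 1.7 × 22.7 = 38.6 years

t₂ ≈ 38.6 years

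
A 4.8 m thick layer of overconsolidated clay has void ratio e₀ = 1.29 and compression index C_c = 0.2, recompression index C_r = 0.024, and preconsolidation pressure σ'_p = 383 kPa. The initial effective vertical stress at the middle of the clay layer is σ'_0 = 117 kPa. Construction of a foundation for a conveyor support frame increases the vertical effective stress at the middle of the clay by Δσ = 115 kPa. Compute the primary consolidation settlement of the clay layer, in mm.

S_c ≈ 15 mm

Final effective stress: σ'_f = 117 + 115 = 232 kPa.
σ'_f = 232 ≤ σ'_p = 383 kPa, so the clay remains overconsolidated and only the recompression index applies:
S_c = C_r·H/(1+e₀)·log₁₀(σ'_f/σ'_0) = 0.024×4.8/2.29×log₁₀(232/117)
    = 0.050306 × 0.2973 = 0.01496 m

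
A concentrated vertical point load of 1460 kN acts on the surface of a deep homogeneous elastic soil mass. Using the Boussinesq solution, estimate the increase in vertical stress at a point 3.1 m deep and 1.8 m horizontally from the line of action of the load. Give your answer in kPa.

Δσ_z ≈ 35.1 kPa

Boussinesq vertical stress below a point load on an elastic half-space:
Δσ_z = 3P/(2πz²) · [1 + (r/z)²]^(−5/2)
r/z = 1.8/3.1 = 0.58065; [1+(r/z)²]^(−5/2) = 0.48367.
Δσ_z = 3×1460/(2π×3.1²) × 0.48367 = 72.539 × 0.48367 = 35.08 kPa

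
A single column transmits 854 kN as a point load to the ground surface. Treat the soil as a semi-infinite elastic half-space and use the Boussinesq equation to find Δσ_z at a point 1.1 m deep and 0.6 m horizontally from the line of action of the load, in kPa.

Δσ_z ≈ 176 kPa

Boussinesq vertical stress below a point load on an elastic half-space:
Δσ_z = 3P/(2πz²) · [1 + (r/z)²]^(−5/2)
r/z = 0.6/1.1 = 0.54545; [1+(r/z)²]^(−5/2) = 0.52145.
Δσ_z = 3×854/(2π×1.1²) × 0.52145 = 336.99 × 0.52145 = 175.7 kPa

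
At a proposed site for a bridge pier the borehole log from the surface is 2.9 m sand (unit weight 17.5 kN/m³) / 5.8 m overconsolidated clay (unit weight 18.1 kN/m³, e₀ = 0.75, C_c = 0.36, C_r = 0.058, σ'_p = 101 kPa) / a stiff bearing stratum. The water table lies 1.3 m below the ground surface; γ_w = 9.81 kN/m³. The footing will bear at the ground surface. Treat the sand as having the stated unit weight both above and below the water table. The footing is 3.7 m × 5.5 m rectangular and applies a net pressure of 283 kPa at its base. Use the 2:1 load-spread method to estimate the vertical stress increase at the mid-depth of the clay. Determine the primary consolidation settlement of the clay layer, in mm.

Mid-depth of clay below the ground surface: z = 2.9 + 5.8/2 = 5.8 m.
Total vertical stress at mid-clay: σ_v = 17.5×2.9 + 18.1×2.9 = 103.24 kPa.
Pore pressure: u = 9.81×(5.8 − 1.3) = 44.145 kPa.
Initial effective stress: σ'_0 = σ_v − u = 103.24 − 44.145 = 59.095 kPa.
Stress increase at mid-clay by the 2:1 spreading method:
Δσ = qBL/((B+z)(L+z)) = 283×3.7×5.5/((3.7+5.8)(5.5+5.8)) = 53.647 kPa
Final effective stress: σ'_f = 59.095 + 53.647 = 112.74 kPa.
σ'_f = 112.74 > σ'_p = 101 kPa, so the stress path crosses the preconsolidation pressure — recompression up to σ'_p, then virgin compression beyond:
S_c = H/(1+e₀)·[C_r·log₁₀(σ'_p/σ'_0) + C_c·log₁₀(σ'_f/σ'_p)]
    = 5.8/1.75 × [0.058×log₁₀(101/59.095) + 0.36×log₁₀(112.74/101)]
    = 3.3143 × [0.013501 + 0.017192] = 0.1017 m

S_c ≈ 102 mm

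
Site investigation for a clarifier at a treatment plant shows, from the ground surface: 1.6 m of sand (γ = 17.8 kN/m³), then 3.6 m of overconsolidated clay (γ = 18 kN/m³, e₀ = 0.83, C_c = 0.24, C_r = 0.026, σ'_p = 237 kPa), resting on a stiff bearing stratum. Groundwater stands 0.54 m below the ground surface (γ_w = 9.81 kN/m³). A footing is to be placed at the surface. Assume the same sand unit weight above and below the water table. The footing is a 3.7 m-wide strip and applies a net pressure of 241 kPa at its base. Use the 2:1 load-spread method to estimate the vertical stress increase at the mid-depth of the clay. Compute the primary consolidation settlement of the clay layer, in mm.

S_c ≈ 35 mm

Mid-depth of clay below the ground surface: z = 1.6 + 3.6/2 = 3.4 m.
Total vertical stress at mid-clay: σ_v = 17.8×1.6 + 18×1.8 = 60.88 kPa.
Pore pressure: u = 9.81×(3.4 − 0.54) = 28.057 kPa.
Initial effective stress: σ'_0 = σ_v − u = 60.88 − 28.057 = 32.823 kPa.
Stress increase at mid-clay by the 2:1 spreading method:
Δσ = qB/(B+z) = 241×3.7/(3.7+3.4) = 125.59 kPa
Final effective stress: σ'_f = 32.823 + 125.59 = 158.41 kPa.
σ'_f = 158.41 ≤ σ'_p = 237 kPa, so the clay remains overconsolidated and only the recompression index applies:
S_c = C_r·H/(1+e₀)·log₁₀(σ'_f/σ'_0) = 0.026×3.6/1.83×log₁₀(158.41/32.823)
    = 0.051147 × 0.6836 = 0.03496 m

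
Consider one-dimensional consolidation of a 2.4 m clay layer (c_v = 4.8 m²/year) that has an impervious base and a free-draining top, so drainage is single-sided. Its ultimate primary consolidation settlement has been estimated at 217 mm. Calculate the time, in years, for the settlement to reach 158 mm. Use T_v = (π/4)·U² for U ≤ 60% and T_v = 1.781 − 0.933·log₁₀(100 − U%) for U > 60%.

t ≈ 0.531 years

Drainage path length: H_d = H = 2.4 m (single drainage).
U = S(t)/S_ult = 158/217 = 0.7281.
U > 60%: T_v = 1.781 − 0.933·log₁₀(100 − 72.811) = 0.44271.
t = T_v·H_d²/c_v = 0.44271×2.4²/4.8 = 0.5313 years.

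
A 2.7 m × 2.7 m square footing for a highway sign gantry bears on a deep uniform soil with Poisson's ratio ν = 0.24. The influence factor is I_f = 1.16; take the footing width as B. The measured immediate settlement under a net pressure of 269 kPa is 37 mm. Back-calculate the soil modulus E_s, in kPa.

S_e = q·B·(1−ν²)/E_s · I_f  ⇒  E_s = q·B·(1−ν²)·I_f / S_e.
E_s = 269 × 2.7 × 0.9424 × 1.16 / 0.037 = 21460 kPa

E_s ≈ 21500 kPa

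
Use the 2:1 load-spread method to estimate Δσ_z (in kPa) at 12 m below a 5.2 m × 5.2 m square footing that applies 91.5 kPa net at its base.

Δσ_z ≈ 8.36 kPa

By the 2:1 method the load spreads at 1 horizontal : 2 vertical, so at depth z the loaded area has grown by z in each plan dimension:
Δσ = qBL/((B+z)(L+z)) = 91.5×5.2×5.2/((5.2+12)(5.2+12)) = 8.3632 kPa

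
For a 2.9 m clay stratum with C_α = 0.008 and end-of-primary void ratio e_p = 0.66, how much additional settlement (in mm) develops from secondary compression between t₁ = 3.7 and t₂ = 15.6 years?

Secondary compression: S_s = C_α·H/(1+e_p)·log₁₀(t₂/t₁)
S_s = 0.008×2.9/(1+0.66)×log₁₀(15.6/3.7)
    = 0.01398 × 0.6249 = 0.008734 m

S_s ≈ 8.73 mm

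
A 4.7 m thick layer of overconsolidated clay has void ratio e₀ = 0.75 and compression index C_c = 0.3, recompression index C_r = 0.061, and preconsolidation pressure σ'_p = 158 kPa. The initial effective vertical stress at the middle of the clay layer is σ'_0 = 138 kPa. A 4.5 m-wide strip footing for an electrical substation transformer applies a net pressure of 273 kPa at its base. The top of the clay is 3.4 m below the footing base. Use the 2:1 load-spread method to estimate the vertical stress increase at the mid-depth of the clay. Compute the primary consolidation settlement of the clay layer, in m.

S_c ≈ 0.181 m

Mid-depth of clay below the footing base: z = 3.4 + 4.7/2 = 5.75 m.
Stress increase at mid-clay by the 2:1 spreading method:
Δσ = qB/(B+z) = 273×4.5/(4.5+5.75) = 119.85 kPa
Final effective stress: σ'_f = 138 + 119.85 = 257.85 kPa.
σ'_f = 257.85 > σ'_p = 158 kPa, so the stress path crosses the preconsolidation pressure — recompression up to σ'_p, then virgin compression beyond:
S_c = H/(1+e₀)·[C_r·log₁₀(σ'_p/σ'_0) + C_c·log₁₀(σ'_f/σ'_p)]
    = 4.7/1.75 × [0.061×log₁₀(158/138) + 0.3×log₁₀(257.85/158)]
    = 2.6857 × [0.0035855 + 0.063813] = 0.181 m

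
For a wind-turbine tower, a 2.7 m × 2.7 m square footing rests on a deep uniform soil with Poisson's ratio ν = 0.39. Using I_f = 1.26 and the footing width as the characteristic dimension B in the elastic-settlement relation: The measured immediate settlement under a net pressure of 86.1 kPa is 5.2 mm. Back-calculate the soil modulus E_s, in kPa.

E_s ≈ 47800 kPa

S_e = q·B·(1−ν²)/E_s · I_f  ⇒  E_s = q·B·(1−ν²)·I_f / S_e.
E_s = 86.1 × 2.7 × 0.8479 × 1.26 / 0.0052 = 47760 kPa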